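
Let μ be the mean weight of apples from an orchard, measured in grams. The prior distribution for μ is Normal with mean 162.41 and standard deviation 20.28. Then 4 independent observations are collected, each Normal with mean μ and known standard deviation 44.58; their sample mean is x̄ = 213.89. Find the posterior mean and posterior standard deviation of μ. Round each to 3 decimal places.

Posterior mean ≈ 185.725; posterior SD ≈ 15.001

Prior precision 1/τ₀² = 1/20.28² = 0.00243144; data precision n/σ² = 4/44.58² = 0.00201270.
Posterior precision = 0.00243144 + 0.00201270 = 0.00444415, giving posterior SD = 1/√0.00444415 = 15.001.
Posterior mean = (0.00243144·162.41 + 0.00201270·213.89) / 0.00444415 = 185.725.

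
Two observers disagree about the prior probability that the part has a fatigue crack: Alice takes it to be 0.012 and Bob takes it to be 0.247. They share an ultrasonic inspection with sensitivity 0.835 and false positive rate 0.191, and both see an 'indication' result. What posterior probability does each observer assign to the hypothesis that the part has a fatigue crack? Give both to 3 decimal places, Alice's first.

The likelihood ratio for an 'indication' result is 0.835/0.191 = 4.3717.
Alice: prior odds 0.012/0.988 = 0.012146; posterior odds 0.053098; posterior probability 0.050.
Bob: prior odds 0.247/0.753 = 0.32802; posterior odds 1.4340; posterior probability 0.589.

Alice: 0.050; Bob: 0.589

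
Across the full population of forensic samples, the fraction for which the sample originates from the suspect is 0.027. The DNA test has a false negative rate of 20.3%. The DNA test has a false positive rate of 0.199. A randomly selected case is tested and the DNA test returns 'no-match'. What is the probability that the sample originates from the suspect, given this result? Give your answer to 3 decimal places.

P(H | E) ≈ 0.007

Let H be the event that the sample originates from the suspect. P(H) = 0.027, so P(¬H) = 0.973. With E the 'no-match' result, P(E|H) = 0.203 and P(E|¬H) = 0.801.
P(E) = 0.203·0.027 + 0.801·0.973 = 0.0054810 + 0.77937 = 0.78485.
By Bayes' theorem, P(H|E) = 0.0054810 / 0.78485 = 0.007.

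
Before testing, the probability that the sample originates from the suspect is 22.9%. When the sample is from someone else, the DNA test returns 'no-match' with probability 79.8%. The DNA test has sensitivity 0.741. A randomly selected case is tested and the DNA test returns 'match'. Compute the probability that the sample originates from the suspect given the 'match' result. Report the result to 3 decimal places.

Let H be the event that the sample originates from the suspect. P(H) = 0.229, so P(¬H) = 0.771. With E the 'match' result, P(E|H) = 0.741 and P(E|¬H) = 0.202.
P(E) = 0.741·0.229 + 0.202·0.771 = 0.16969 + 0.15574 = 0.32543.
By Bayes' theorem, P(H|E) = 0.16969 / 0.32543 = 0.521.

P(H | E) ≈ 0.521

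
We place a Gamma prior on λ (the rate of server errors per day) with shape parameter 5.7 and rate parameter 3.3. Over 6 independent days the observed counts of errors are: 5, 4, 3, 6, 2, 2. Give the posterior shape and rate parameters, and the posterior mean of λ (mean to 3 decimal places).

Posterior: Gamma(shape=27.7, rate=9.3); mean ≈ 2.978

The Poisson likelihood adds the total count to the shape and the number of exposure periods to the rate. Here ∑xᵢ = 22 and n = 6, so shape 5.7→27.7 and rate 3.3→9.3.
Posterior mean = shape/rate = 27.7/9.3 = 2.978.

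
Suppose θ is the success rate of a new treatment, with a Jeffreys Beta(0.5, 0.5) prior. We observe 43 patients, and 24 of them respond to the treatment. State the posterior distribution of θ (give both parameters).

Posterior: Beta(24.5, 19.5)

The binomial likelihood is conjugate to the Beta prior: with 24 successes and 19 failures, the posterior is Beta(0.5+24, 0.5+19) = Beta(24.5, 19.5).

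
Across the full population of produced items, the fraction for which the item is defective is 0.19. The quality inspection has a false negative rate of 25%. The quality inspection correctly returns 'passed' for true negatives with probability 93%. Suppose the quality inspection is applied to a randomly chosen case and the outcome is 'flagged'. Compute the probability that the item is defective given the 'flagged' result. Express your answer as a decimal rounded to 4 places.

P(H | E) ≈ 0.7154

Write H for 'the item is defective'. Prior odds H:¬H = 0.19/0.81 = 0.23457. For the 'flagged' outcome, the likelihood ratio is 0.75/0.07 = 10.714.
Posterior odds = 0.23457 × 10.714 = 2.5132, so P(H|E) = 2.5132/(1+2.5132) = 0.7154.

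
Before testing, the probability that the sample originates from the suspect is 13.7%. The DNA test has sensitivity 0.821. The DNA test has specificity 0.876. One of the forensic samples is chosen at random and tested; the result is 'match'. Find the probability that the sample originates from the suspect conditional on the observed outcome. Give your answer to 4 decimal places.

P(H | E) ≈ 0.5124

Write H for 'the sample originates from the suspect'. Prior odds H:¬H = 0.137/0.863 = 0.15875. For the 'match' outcome, the likelihood ratio is 0.821/0.124 = 6.6210.
Posterior odds = 0.15875 × 6.6210 = 1.0511, so P(H|E) = 1.0511/(1+1.0511) = 0.5124.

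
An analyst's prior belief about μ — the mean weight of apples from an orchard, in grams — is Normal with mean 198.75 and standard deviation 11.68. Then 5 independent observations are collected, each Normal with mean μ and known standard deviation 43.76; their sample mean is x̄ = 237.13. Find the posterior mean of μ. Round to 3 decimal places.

Posterior mean ≈ 208.830

With known σ, the Normal prior is conjugate. Weight on the data is w = (n/σ²)/(n/σ² + 1/τ₀²) = 0.00261105/(0.00261105+0.00733017) = 0.26265.
Posterior mean = w·x̄ + (1−w)·μ₀ = 0.26265·237.13 + 0.73735·198.75 = 208.830.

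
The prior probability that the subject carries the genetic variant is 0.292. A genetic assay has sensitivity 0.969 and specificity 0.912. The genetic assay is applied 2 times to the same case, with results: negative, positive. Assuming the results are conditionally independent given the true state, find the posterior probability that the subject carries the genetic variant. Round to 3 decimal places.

Posterior P(H) ≈ 0.134

With H the event that the subject carries the genetic variant, the joint likelihood of the observed sequence is P(data|H) = 0.031·0.969 = 0.030039 and P(data|¬H) = 0.912·0.088 = 0.080256.
Bayes: P(H|data) = 0.292·0.030039 / (0.292·0.030039 + 0.708·0.080256) = 0.0087714/0.065593 = 0.1337.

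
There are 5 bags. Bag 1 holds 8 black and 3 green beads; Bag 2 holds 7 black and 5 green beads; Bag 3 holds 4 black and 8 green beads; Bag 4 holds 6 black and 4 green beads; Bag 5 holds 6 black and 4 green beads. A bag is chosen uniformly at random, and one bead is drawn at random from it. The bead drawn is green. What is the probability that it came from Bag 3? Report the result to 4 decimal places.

P(green|Bag 1) = 0.2727; P(green|Bag 2) = 0.4167; P(green|Bag 3) = 0.6667; P(green|Bag 4) = 0.4; P(green|Bag 5) = 0.4.
Prior × likelihood for each source: 0.2·0.2727=0.05455, 0.2·0.4167=0.08333, 0.2·0.6667=0.1333, 0.2·0.4=0.08000, 0.2·0.4=0.08000. Summing gives P(green) = 0.43121.
P(Bag 3 | green) = 0.1333 / 0.43121 = 0.3092.

Posterior probability ≈ 0.3092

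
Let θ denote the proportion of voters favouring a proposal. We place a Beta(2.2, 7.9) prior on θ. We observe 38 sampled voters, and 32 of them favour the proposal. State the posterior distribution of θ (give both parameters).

Posterior: Beta(34.2, 13.9)

Observing 32 successes and 6 failures updates Beta(2.2, 7.9) by adding the success and failure counts to the two shape parameters: α = 2.2+32 = 34.2, β = 7.9+6 = 13.9.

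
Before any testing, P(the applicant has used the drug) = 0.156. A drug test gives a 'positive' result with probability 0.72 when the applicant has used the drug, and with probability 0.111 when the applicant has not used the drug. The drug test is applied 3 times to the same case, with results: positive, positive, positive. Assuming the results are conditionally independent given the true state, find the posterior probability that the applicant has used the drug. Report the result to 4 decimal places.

With H the event that the applicant has used the drug, the joint likelihood of the observed sequence is P(data|H) = 0.72·0.72·0.72 = 0.37325 and P(data|¬H) = 0.111·0.111·0.111 = 0.0013676.
Bayes: P(H|data) = 0.156·0.37325 / (0.156·0.37325 + 0.844·0.0013676) = 0.058227/0.059381 = 0.9806.

Posterior P(H) ≈ 0.9806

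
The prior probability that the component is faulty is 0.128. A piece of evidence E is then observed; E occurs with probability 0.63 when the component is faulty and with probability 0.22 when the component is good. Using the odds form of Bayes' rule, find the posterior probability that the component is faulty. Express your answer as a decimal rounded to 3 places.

Prior odds = 0.128/(1−0.128) = 0.14679. In log-odds, ln(0.14679) = -1.9188.
Add log likelihood ratio: ln(2.8636) = 1.0521.
Posterior log-odds = -0.86667, so posterior odds = exp(-0.86667) = 0.42035. Converting, P(H|E) = 0.42035/1.4204 = 0.296.

Posterior probability ≈ 0.296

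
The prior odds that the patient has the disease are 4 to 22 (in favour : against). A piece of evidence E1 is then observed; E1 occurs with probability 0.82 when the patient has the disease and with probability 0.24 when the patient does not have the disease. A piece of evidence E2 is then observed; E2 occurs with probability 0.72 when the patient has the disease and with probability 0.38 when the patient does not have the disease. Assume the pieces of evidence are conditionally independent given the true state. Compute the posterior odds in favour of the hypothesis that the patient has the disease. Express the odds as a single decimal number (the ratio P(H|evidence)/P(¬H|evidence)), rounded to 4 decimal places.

Posterior odds ≈ 1.1770

Prior odds = 4/22 = 0.18182.
Likelihood ratio for E1 = 0.82/0.24 = 3.4167.
Likelihood ratio for E2 = 0.72/0.38 = 1.8947.
Posterior odds = prior odds × LR₁ × LR₂ = 1.1770.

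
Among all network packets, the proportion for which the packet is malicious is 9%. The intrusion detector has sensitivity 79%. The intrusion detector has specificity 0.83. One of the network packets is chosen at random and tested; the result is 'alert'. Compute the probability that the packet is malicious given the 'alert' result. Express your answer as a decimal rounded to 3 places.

P(H | E) ≈ 0.315

Write H for 'the packet is malicious'. Prior odds H:¬H = 0.09/0.91 = 0.098901. For the 'alert' outcome, the likelihood ratio is 0.79/0.17 = 4.6471.
Posterior odds = 0.098901 × 4.6471 = 0.45960, so P(H|E) = 0.45960/(1+0.45960) = 0.315.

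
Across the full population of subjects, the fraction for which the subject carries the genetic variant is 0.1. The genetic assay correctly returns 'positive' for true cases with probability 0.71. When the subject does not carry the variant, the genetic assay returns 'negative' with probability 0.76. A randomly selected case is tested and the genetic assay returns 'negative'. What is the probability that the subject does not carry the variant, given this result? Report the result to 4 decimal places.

Let H be the event that the subject carries the genetic variant. P(H) = 0.1, so P(¬H) = 0.9. With E the 'negative' result, P(E|H) = 0.29 and P(E|¬H) = 0.76.
P(E) = 0.29·0.1 + 0.76·0.9 = 0.029000 + 0.68400 = 0.71300.
By Bayes' theorem, P(H|E) = 0.029000 / 0.71300 = 0.0407. Hence P(¬H|E) = 1 − 0.0407 = 0.9593.

P(¬H | E) ≈ 0.9593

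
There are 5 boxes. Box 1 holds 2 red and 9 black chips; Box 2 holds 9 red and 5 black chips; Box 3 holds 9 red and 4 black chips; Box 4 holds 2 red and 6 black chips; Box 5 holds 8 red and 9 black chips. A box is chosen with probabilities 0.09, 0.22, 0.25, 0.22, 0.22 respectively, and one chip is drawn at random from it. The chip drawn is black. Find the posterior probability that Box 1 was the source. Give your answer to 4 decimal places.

Posterior probability ≈ 0.1442

Tabulate prior·likelihood by source: [1] prior 0.09, lik 0.8182, product 0.07364; [2] prior 0.22, lik 0.3571, product 0.07857; [3] prior 0.25, lik 0.3077, product 0.07692; [4] prior 0.22, lik 0.75, product 0.1650; [5] prior 0.22, lik 0.5294, product 0.1165.
Normalizing constant = 0.51060; the posterior for Box 1 is its product over the sum, 0.07364/0.51060 = 0.1442.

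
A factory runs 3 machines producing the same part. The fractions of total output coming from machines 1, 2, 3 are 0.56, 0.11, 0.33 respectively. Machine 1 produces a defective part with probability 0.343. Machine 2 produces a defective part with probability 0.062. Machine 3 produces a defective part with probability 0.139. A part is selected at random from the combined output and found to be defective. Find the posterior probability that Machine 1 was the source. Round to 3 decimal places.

Posterior probability ≈ 0.785

Tabulate prior·likelihood by source: [1] prior 0.56, lik 0.343, product 0.1921; [2] prior 0.11, lik 0.062, product 0.006820; [3] prior 0.33, lik 0.139, product 0.04587.
Normalizing constant = 0.24477; the posterior for Machine 1 is its product over the sum, 0.1921/0.24477 = 0.785.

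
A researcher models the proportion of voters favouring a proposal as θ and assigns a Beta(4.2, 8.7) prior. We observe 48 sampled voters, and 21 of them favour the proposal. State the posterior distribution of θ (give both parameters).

Posterior: Beta(25.2, 35.7)

Observing 21 successes and 27 failures updates Beta(4.2, 8.7) by adding the success and failure counts to the two shape parameters: α = 4.2+21 = 25.2, β = 8.7+27 = 35.7.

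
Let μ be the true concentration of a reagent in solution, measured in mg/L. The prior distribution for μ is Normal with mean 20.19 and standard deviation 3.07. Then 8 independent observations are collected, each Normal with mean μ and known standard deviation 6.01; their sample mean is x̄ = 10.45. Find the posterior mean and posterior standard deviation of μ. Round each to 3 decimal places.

With known σ, the Normal prior is conjugate. Weight on the data is w = (n/σ²)/(n/σ² + 1/τ₀²) = 0.221483/(0.221483+0.106102) = 0.67611.
Posterior mean = w·x̄ + (1−w)·μ₀ = 0.67611·10.45 + 0.32389·20.19 = 13.605. Posterior variance = 1/(0.221483+0.106102) = 3.05264, so SD = 1.747.

Posterior mean ≈ 13.605; posterior SD ≈ 1.747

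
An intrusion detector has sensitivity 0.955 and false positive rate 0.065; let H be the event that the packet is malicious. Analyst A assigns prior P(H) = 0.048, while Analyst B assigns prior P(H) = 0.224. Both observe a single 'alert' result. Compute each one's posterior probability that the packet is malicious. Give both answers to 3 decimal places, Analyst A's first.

The likelihood ratio for an 'alert' result is 0.955/0.065 = 14.692.
Analyst A: prior odds 0.048/0.952 = 0.050420; posterior odds 0.74079; posterior probability 0.426.
Analyst B: prior odds 0.224/0.776 = 0.28866; posterior odds 4.2411; posterior probability 0.809.

Analyst A: 0.426; Analyst B: 0.809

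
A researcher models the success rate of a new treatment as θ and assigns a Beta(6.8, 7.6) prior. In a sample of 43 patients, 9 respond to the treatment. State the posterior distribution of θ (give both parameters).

Posterior: Beta(15.8, 41.6)

The binomial likelihood is conjugate to the Beta prior: with 9 successes and 34 failures, the posterior is Beta(6.8+9, 7.6+34) = Beta(15.8, 41.6).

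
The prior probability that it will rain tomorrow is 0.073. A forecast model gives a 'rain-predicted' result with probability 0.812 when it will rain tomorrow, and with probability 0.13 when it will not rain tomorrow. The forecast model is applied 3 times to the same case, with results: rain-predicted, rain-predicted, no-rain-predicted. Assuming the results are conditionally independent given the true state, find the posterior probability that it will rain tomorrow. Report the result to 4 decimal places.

With H the event that it will rain tomorrow, the joint likelihood of the observed sequence is P(data|H) = 0.812·0.812·0.188 = 0.12396 and P(data|¬H) = 0.13·0.13·0.87 = 0.014703.
Bayes: P(H|data) = 0.073·0.12396 / (0.073·0.12396 + 0.927·0.014703) = 0.0090488/0.022679 = 0.3990.

Posterior P(H) ≈ 0.3990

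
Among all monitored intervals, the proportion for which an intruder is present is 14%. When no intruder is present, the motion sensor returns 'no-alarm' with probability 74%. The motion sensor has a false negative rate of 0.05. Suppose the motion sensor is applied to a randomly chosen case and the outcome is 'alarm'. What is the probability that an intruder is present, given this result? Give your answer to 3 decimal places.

Write H for 'an intruder is present'. Prior odds H:¬H = 0.14/0.86 = 0.16279. For the 'alarm' outcome, the likelihood ratio is 0.95/0.26 = 3.6538.
Posterior odds = 0.16279 × 3.6538 = 0.59481, so P(H|E) = 0.59481/(1+0.59481) = 0.373.

P(H | E) ≈ 0.373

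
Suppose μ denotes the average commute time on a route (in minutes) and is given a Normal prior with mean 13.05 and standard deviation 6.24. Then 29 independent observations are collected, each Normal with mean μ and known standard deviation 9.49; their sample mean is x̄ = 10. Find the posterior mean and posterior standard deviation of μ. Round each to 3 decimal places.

Prior precision 1/τ₀² = 1/6.24² = 0.0256821; data precision n/σ² = 29/9.49² = 0.322007.
Posterior precision = 0.0256821 + 0.322007 = 0.347689, giving posterior SD = 1/√0.347689 = 1.696.
Posterior mean = (0.0256821·13.05 + 0.322007·10) / 0.347689 = 10.225.

Posterior mean ≈ 10.225; posterior SD ≈ 1.696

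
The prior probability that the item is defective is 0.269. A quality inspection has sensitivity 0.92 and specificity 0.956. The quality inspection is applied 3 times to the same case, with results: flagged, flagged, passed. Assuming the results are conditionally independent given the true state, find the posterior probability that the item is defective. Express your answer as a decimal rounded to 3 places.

Let H be the event that the item is defective; start with P(H) = 0.269. P('flagged'|H) = 0.92, P('flagged'|¬H) = 0.044.
Update on result 1 ('flagged'): P(H) ← 0.92·0.2690 / (0.92·0.2690 + 0.044·0.7310) = 0.24748/0.27964 = 0.8850.
Update on result 2 ('flagged'): P(H) ← 0.92·0.8850 / (0.92·0.8850 + 0.044·0.1150) = 0.81418/0.81924 = 0.9938.
Update on result 3 ('passed'): P(H) ← 0.08·0.9938 / (0.08·0.9938 + 0.956·0.0062) = 0.079506/0.085411 = 0.9309.

Posterior P(H) ≈ 0.931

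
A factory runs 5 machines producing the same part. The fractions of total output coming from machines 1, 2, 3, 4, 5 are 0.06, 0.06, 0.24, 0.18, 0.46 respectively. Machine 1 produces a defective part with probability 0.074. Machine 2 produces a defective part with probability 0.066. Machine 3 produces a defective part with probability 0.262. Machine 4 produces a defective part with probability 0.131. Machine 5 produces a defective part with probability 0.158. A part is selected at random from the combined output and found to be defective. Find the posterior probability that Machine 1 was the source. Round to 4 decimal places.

Posterior probability ≈ 0.0265

Tabulate prior·likelihood by source: [1] prior 0.06, lik 0.074, product 0.004440; [2] prior 0.06, lik 0.066, product 0.003960; [3] prior 0.24, lik 0.262, product 0.06288; [4] prior 0.18, lik 0.131, product 0.02358; [5] prior 0.46, lik 0.158, product 0.07268.
Normalizing constant = 0.16754; the posterior for Machine 1 is its product over the sum, 0.004440/0.16754 = 0.0265.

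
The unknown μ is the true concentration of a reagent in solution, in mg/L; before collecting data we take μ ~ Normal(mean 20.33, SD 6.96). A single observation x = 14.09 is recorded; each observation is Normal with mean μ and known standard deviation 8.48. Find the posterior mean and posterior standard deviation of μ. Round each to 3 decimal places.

Posterior mean ≈ 17.818; posterior SD ≈ 5.380

With known σ, the Normal prior is conjugate. Weight on the data is w = (n/σ²)/(n/σ² + 1/τ₀²) = 0.0139062/(0.0139062+0.0206434) = 0.40250.
Posterior mean = w·x̄ + (1−w)·μ₀ = 0.40250·14.09 + 0.59750·20.33 = 17.818. Posterior variance = 1/(0.0139062+0.0206434) = 28.9439, so SD = 5.380.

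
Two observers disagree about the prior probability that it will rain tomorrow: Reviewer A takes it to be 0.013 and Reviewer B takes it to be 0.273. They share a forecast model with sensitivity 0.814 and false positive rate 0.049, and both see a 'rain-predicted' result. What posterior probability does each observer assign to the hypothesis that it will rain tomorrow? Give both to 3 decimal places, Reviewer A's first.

Reviewer A: 0.180; Reviewer B: 0.862

P('+'|H) = 0.814, P('+'|¬H) = 0.049.
Reviewer A: numerator 0.814·0.013 = 0.010582; evidence = 0.010582+0.049·0.987 = 0.058945; posterior = 0.180.
Reviewer B: numerator 0.814·0.273 = 0.22222; evidence = 0.22222+0.049·0.727 = 0.25784; posterior = 0.862.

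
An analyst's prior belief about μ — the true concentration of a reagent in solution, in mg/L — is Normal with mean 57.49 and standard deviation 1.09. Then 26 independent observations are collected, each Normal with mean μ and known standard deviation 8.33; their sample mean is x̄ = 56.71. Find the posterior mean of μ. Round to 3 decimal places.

Prior precision 1/τ₀² = 1/1.09² = 0.841680; data precision n/σ² = 26/8.33² = 0.374700.
Posterior precision = 0.841680 + 0.374700 = 1.21638.
Posterior mean = (0.841680·57.49 + 0.374700·56.71) / 1.21638 = 57.250.

Posterior mean ≈ 57.250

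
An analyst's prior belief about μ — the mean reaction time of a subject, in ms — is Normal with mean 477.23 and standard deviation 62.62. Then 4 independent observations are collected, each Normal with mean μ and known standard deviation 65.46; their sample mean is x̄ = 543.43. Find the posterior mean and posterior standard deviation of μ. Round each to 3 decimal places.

Posterior mean ≈ 529.225; posterior SD ≈ 29.007

Prior precision 1/τ₀² = 1/62.62² = 0.00025502; data precision n/σ² = 4/65.46² = 0.00093349.
Posterior precision = 0.00025502 + 0.00093349 = 0.00118851, giving posterior SD = 1/√0.00118851 = 29.007.
Posterior mean = (0.00025502·477.23 + 0.00093349·543.43) / 0.00118851 = 529.225.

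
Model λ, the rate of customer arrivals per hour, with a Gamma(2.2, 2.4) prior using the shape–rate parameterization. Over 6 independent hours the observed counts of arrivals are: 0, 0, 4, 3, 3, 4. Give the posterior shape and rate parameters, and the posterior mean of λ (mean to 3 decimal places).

Posterior: Gamma(shape=16.2, rate=8.4); mean ≈ 1.929

Total count ∑xᵢ = 14 over n = 6 hours.
Gamma is conjugate to the Poisson likelihood: posterior is Gamma(shape = 2.2+14 = 16.2, rate = 2.4+6 = 8.4).
E[λ | data] = 16.2/8.4 = 1.929.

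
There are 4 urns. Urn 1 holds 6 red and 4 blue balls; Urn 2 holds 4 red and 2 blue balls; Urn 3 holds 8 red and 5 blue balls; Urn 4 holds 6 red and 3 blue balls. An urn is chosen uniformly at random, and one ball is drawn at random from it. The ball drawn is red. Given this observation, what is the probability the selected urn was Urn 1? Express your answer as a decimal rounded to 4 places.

Posterior probability ≈ 0.2354

P(red|Urn 1) = 0.6; P(red|Urn 2) = 0.6667; P(red|Urn 3) = 0.6154; P(red|Urn 4) = 0.6667.
Prior × likelihood for each source: 0.25·0.6=0.1500, 0.25·0.6667=0.1667, 0.25·0.6154=0.1538, 0.25·0.6667=0.1667. Summing gives P(red) = 0.63718.
P(Urn 1 | red) = 0.1500 / 0.63718 = 0.2354.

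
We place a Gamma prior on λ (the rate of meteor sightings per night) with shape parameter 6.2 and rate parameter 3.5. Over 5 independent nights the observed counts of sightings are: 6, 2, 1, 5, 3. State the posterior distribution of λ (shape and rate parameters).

Total count ∑xᵢ = 17 over n = 5 nights.
Gamma is conjugate to the Poisson likelihood: posterior is Gamma(shape = 6.2+17 = 23.2, rate = 3.5+5 = 8.5).

Posterior: Gamma(shape=23.2, rate=8.5)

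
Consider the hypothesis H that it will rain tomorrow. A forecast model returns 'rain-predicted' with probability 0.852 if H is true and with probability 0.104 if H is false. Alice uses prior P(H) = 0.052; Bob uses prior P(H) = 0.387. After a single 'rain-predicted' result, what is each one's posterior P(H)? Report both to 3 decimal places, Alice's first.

The likelihood ratio for a 'rain-predicted' result is 0.852/0.104 = 8.1923.
Alice: prior odds 0.052/0.948 = 0.054852; posterior odds 0.44937; posterior probability 0.310.
Bob: prior odds 0.387/0.613 = 0.63132; posterior odds 5.1720; posterior probability 0.838.

Alice: 0.310; Bob: 0.838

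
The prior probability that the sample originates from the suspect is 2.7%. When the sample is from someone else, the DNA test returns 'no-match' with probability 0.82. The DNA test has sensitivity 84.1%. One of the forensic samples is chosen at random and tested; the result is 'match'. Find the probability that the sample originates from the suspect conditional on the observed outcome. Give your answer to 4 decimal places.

Write H for 'the sample originates from the suspect'. Prior odds H:¬H = 0.027/0.973 = 0.027749. For the 'match' outcome, the likelihood ratio is 0.841/0.18 = 4.6722.
Posterior odds = 0.027749 × 4.6722 = 0.12965, so P(H|E) = 0.12965/(1+0.12965) = 0.1148.

P(H | E) ≈ 0.1148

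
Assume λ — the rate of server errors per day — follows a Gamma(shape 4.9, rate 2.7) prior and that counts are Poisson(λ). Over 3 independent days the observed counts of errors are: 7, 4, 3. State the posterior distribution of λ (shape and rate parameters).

Posterior: Gamma(shape=18.9, rate=5.7)

Total count ∑xᵢ = 14 over n = 3 days.
Gamma is conjugate to the Poisson likelihood: posterior is Gamma(shape = 4.9+14 = 18.9, rate = 2.7+3 = 5.7).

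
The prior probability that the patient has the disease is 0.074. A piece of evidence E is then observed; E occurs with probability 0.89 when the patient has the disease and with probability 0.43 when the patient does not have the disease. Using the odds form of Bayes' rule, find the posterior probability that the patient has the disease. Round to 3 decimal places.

Posterior probability ≈ 0.142

Prior odds = 0.074/(1−0.074) = 0.079914. In log-odds, ln(0.079914) = -2.5268.
Add log likelihood ratio: ln(2.0698) = 0.72744.
Posterior log-odds = -1.7994, so posterior odds = exp(-1.7994) = 0.16540. Converting, P(H|E) = 0.16540/1.1654 = 0.142.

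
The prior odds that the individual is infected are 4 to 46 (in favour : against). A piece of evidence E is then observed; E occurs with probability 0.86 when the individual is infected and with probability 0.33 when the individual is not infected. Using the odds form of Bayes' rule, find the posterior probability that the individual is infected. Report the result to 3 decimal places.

Posterior probability ≈ 0.185

Prior odds = 4/46 = 0.086957. In log-odds, ln(0.086957) = -2.4423.
Add log likelihood ratio: ln(2.6061) = 0.95784.
Posterior log-odds = -1.4845, so posterior odds = exp(-1.4845) = 0.22661. Converting, P(H|E) = 0.22661/1.2266 = 0.185.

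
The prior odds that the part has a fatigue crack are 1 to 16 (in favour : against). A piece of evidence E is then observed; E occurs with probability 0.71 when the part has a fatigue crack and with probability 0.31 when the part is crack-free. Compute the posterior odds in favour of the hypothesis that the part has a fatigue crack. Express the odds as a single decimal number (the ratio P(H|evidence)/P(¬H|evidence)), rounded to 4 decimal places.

Posterior odds ≈ 0.1431

Prior odds = 1/16 = 0.062500.
Likelihood ratio for E = 0.71/0.31 = 2.2903.
Posterior odds = prior odds × LR = 0.14315.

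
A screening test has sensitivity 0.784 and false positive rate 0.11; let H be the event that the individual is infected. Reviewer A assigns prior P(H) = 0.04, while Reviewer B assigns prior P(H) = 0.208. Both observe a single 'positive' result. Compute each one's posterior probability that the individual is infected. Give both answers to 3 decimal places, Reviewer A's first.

Reviewer A: 0.229; Reviewer B: 0.652

P('+'|H) = 0.784, P('+'|¬H) = 0.11.
Reviewer A: numerator 0.784·0.04 = 0.031360; evidence = 0.031360+0.11·0.96 = 0.13696; posterior = 0.229.
Reviewer B: numerator 0.784·0.208 = 0.16307; evidence = 0.16307+0.11·0.792 = 0.25019; posterior = 0.652.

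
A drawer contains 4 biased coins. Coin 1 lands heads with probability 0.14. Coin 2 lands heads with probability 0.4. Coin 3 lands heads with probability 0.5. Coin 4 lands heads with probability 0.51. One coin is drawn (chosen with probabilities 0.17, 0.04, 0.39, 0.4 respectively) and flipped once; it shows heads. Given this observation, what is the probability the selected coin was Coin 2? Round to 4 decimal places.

P(heads|C1) = 0.14; P(heads|C2) = 0.4; P(heads|C3) = 0.5; P(heads|C4) = 0.51.
Prior × likelihood for each source: 0.17·0.14=0.02380, 0.04·0.4=0.01600, 0.39·0.5=0.1950, 0.4·0.51=0.2040. Summing gives P(heads) = 0.43880.
P(Coin 2 | heads) = 0.01600 / 0.43880 = 0.0365.

Posterior probability ≈ 0.0365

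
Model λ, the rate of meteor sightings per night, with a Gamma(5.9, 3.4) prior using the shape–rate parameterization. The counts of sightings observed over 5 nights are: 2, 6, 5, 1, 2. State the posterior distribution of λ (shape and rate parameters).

Total count ∑xᵢ = 16 over n = 5 nights.
Gamma is conjugate to the Poisson likelihood: posterior is Gamma(shape = 5.9+16 = 21.9, rate = 3.4+5 = 8.4).

Posterior: Gamma(shape=21.9, rate=8.4)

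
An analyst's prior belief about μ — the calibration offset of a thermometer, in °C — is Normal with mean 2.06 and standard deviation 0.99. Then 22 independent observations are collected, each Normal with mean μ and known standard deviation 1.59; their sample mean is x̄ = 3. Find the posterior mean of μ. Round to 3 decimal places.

Prior precision 1/τ₀² = 1/0.99² = 1.02030; data precision n/σ² = 22/1.59² = 8.70219.
Posterior precision = 1.02030 + 8.70219 = 9.72249.
Posterior mean = (1.02030·2.06 + 8.70219·3) / 9.72249 = 2.901.

Posterior mean ≈ 2.901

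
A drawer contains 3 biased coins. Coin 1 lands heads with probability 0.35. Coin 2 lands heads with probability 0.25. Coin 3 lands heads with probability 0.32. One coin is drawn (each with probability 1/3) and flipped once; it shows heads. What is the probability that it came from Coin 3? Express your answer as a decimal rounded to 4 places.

Posterior probability ≈ 0.3478

P(heads|C1) = 0.35; P(heads|C2) = 0.25; P(heads|C3) = 0.32.
Prior × likelihood for each source: 0.333333·0.35=0.1167, 0.333333·0.25=0.08333, 0.333333·0.32=0.1067. Summing gives P(heads) = 0.30667.
P(Coin 3 | heads) = 0.1067 / 0.30667 = 0.3478.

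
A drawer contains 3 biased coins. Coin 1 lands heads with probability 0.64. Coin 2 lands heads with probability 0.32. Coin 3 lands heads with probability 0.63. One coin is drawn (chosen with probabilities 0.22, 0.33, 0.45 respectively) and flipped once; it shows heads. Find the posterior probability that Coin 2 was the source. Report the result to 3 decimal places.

Tabulate prior·likelihood by source: [1] prior 0.22, lik 0.64, product 0.1408; [2] prior 0.33, lik 0.32, product 0.1056; [3] prior 0.45, lik 0.63, product 0.2835.
Normalizing constant = 0.52990; the posterior for Coin 2 is its product over the sum, 0.1056/0.52990 = 0.199.

Posterior probability ≈ 0.199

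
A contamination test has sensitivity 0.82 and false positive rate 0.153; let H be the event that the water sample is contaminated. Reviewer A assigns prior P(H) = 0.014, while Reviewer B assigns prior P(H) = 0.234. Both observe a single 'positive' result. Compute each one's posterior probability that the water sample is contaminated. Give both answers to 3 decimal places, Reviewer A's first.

P('+'|H) = 0.82, P('+'|¬H) = 0.153.
Reviewer A: numerator 0.82·0.014 = 0.011480; evidence = 0.011480+0.153·0.986 = 0.16234; posterior = 0.071.
Reviewer B: numerator 0.82·0.234 = 0.19188; evidence = 0.19188+0.153·0.766 = 0.30908; posterior = 0.621.

Reviewer A: 0.071; Reviewer B: 0.621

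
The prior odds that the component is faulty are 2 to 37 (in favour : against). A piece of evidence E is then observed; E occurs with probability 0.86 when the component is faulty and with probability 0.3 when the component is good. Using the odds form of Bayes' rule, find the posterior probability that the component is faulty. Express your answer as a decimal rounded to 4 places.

Prior odds = 2/37 = 0.054054. In log-odds, ln(0.054054) = -2.9178.
Add log likelihood ratio: ln(2.8667) = 1.0531.
Posterior log-odds = -1.8646, so posterior odds = exp(-1.8646) = 0.15495. Converting, P(H|E) = 0.15495/1.1550 = 0.1342.

Posterior probability ≈ 0.1342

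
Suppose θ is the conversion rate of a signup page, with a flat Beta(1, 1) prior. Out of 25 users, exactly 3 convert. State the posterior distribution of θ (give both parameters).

Posterior: Beta(4, 23)

Observing 3 successes and 22 failures updates Beta(1, 1) by adding the success and failure counts to the two shape parameters: α = 1+3 = 4, β = 1+22 = 23.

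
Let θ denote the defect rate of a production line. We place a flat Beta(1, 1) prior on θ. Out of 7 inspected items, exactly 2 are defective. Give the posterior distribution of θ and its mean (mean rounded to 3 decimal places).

Posterior: Beta(3, 6); mean ≈ 0.333

The binomial likelihood is conjugate to the Beta prior: with 2 successes and 5 failures, the posterior is Beta(1+2, 1+5) = Beta(3, 6).
E[θ | data] = 3/(3+6) = 0.333.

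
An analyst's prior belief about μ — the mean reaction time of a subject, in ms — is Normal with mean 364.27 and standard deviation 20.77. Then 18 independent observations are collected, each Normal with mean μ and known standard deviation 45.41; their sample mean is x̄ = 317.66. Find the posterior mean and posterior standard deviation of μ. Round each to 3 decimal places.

Prior precision 1/τ₀² = 1/20.77² = 0.00231807; data precision n/σ² = 18/45.41² = 0.00872910.
Posterior precision = 0.00231807 + 0.00872910 = 0.0110472, giving posterior SD = 1/√0.0110472 = 9.514.
Posterior mean = (0.00231807·364.27 + 0.00872910·317.66) / 0.0110472 = 327.440.

Posterior mean ≈ 327.440; posterior SD ≈ 9.514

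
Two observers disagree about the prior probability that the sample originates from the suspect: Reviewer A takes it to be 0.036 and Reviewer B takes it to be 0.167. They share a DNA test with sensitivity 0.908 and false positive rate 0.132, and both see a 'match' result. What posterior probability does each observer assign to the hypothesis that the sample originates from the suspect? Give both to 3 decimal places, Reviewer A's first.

Reviewer A: 0.204; Reviewer B: 0.580

The likelihood ratio for a 'match' result is 0.908/0.132 = 6.8788.
Reviewer A: prior odds 0.036/0.964 = 0.037344; posterior odds 0.25688; posterior probability 0.204.
Reviewer B: prior odds 0.167/0.833 = 0.20048; posterior odds 1.3791; posterior probability 0.580.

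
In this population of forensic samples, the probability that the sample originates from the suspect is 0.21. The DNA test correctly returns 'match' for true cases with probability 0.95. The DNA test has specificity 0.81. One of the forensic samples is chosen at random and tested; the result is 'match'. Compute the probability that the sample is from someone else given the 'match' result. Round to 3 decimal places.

P(¬H | E) ≈ 0.429

Let H be the event that the sample originates from the suspect. P(H) = 0.21, so P(¬H) = 0.79. With E the 'match' result, P(E|H) = 0.95 and P(E|¬H) = 0.19.
P(E) = 0.95·0.21 + 0.19·0.79 = 0.19950 + 0.15010 = 0.34960.
By Bayes' theorem, P(H|E) = 0.19950 / 0.34960 = 0.571. Hence P(¬H|E) = 1 − 0.571 = 0.429.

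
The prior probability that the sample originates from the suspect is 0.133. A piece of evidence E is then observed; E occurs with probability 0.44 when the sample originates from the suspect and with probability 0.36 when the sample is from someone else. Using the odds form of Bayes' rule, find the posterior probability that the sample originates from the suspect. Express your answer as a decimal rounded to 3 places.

Prior odds = 0.133/(1−0.133) = 0.15340. In log-odds, ln(0.15340) = -1.8747.
Add log likelihood ratio: ln(1.2222) = 0.20067.
Posterior log-odds = -1.6740, so posterior odds = exp(-1.6740) = 0.18749. Converting, P(H|E) = 0.18749/1.1875 = 0.158.

Posterior probability ≈ 0.158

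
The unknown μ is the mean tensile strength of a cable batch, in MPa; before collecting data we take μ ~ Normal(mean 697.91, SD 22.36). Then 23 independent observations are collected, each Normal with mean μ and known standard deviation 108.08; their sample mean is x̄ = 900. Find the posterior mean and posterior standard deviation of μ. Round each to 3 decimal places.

Posterior mean ≈ 798.162; posterior SD ≈ 15.873

Prior precision 1/τ₀² = 1/22.36² = 0.00200012; data precision n/σ² = 23/108.08² = 0.00196896.
Posterior precision = 0.00200012 + 0.00196896 = 0.00396908, giving posterior SD = 1/√0.00396908 = 15.873.
Posterior mean = (0.00200012·697.91 + 0.00196896·900) / 0.00396908 = 798.162.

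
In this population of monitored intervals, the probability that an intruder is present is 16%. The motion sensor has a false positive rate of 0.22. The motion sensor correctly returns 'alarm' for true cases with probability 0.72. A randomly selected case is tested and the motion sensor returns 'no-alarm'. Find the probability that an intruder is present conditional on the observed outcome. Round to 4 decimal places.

P(H | E) ≈ 0.0640

Let H be the event that an intruder is present. P(H) = 0.16, so P(¬H) = 0.84. With E the 'no-alarm' result, P(E|H) = 0.28 and P(E|¬H) = 0.78.
P(E) = 0.28·0.16 + 0.78·0.84 = 0.044800 + 0.65520 = 0.70000.
By Bayes' theorem, P(H|E) = 0.044800 / 0.70000 = 0.0640.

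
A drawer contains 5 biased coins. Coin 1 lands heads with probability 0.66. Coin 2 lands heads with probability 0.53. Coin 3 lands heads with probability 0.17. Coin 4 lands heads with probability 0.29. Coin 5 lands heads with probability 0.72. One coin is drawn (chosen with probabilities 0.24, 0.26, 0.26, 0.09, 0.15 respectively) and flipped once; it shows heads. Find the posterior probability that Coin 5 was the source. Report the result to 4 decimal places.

P(heads|C1) = 0.66; P(heads|C2) = 0.53; P(heads|C3) = 0.17; P(heads|C4) = 0.29; P(heads|C5) = 0.72.
Prior × likelihood for each source: 0.24·0.66=0.1584, 0.26·0.53=0.1378, 0.26·0.17=0.04420, 0.09·0.29=0.02610, 0.15·0.72=0.1080. Summing gives P(heads) = 0.47450.
P(Coin 5 | heads) = 0.1080 / 0.47450 = 0.2276.

Posterior probability ≈ 0.2276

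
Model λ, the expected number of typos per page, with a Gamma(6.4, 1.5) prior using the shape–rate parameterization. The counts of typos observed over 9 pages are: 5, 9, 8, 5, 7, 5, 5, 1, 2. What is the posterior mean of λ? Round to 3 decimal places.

Total count ∑xᵢ = 47 over n = 9 pages.
Gamma is conjugate to the Poisson likelihood: posterior is Gamma(shape = 6.4+47 = 53.4, rate = 1.5+9 = 10.5).
Posterior mean = shape/rate = 53.4/10.5 = 5.086.

Posterior mean ≈ 5.086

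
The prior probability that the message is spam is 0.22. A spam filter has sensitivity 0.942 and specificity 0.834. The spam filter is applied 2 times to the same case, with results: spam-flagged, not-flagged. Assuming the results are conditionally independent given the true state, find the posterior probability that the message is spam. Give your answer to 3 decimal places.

Posterior P(H) ≈ 0.100

Let H be the event that the message is spam; start with P(H) = 0.22. P('spam-flagged'|H) = 0.942, P('spam-flagged'|¬H) = 0.166.
Update on result 1 ('spam-flagged'): P(H) ← 0.942·0.2200 / (0.942·0.2200 + 0.166·0.7800) = 0.20724/0.33672 = 0.6155.
Update on result 2 ('not-flagged'): P(H) ← 0.058·0.6155 / (0.058·0.6155 + 0.834·0.3845) = 0.035697/0.35640 = 0.1002.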